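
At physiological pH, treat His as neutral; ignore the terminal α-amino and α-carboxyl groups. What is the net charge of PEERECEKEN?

-3

At pH ~7.4 the Lys and Arg side chains are protonated (+1), the Asp and Glu side chains are deprotonated (−1), and with His taken as neutral all other side chains carry no charge.
Positive (K, R): R4, K8 → +2.
Negative (D, E): E2, E3, E5, E7, E9 → −5.
Net charge = (+2) + (−5) = −3.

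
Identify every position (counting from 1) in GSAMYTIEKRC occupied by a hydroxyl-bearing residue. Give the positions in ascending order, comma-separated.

S, T, and Y are the three residues with a side-chain hydroxyl.
Matching residues: S2, Y5, T6.

2, 5, 6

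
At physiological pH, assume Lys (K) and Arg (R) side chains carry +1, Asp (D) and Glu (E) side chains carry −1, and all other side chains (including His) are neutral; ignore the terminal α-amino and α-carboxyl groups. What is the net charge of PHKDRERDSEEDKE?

Positive (K, R): K3, R5, R7, K13 → +4.
Negative (D, E): D4, E6, D8, E10, E11, D12, E14 → −7.
Net charge = (+4) + (−7) = −3.

-3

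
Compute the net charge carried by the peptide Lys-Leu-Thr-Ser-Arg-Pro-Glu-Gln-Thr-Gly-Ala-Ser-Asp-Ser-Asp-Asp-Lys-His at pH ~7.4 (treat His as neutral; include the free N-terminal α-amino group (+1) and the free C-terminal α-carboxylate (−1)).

-1

Near pH 7.4, K and R contribute +1 each, D and E contribute −1 each, and every other side chain (His included, as stated) is uncharged.
Positive (K, R): Lys1, Arg5, Lys17 → +3.
Negative (D, E): Glu7, Asp13, Asp15, Asp16 → −4.
The N-terminus (+1) and C-terminus (−1) cancel.
Net charge = (+3) + (−4) = −1.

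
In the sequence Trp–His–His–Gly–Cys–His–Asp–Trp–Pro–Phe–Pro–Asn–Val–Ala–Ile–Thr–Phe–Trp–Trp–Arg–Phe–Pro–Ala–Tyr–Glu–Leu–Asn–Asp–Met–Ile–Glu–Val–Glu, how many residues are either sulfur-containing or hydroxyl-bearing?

Sulfur-containing: C, M. Hydroxyl-bearing: S, T, Y.
Sulfur-containing residues here: Cys5, Met29 (2).
Hydroxyl-bearing residues here: Thr16, Tyr24 (2).
The two groups share no amino acid, so total = 2 + 2 = 4.

4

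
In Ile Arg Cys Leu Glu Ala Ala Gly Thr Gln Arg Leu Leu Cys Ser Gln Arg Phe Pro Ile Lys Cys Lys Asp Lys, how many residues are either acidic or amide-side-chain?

Acidic: D, E. Amide-side-chain: N, Q.
Acidic residues here: Glu5, Asp24 (2).
Amide-side-chain residues here: Gln10, Gln16 (2).
The two groups share no amino acid, so total = 2 + 2 = 4.

4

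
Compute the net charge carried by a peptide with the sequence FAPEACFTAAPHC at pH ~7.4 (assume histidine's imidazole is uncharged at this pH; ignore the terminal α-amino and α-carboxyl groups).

Near pH 7.4, K and R contribute +1 each, D and E contribute −1 each, and every other side chain (His included, as stated) is uncharged.
Positive (K, R): none → +0.
Negative (D, E): E4 → −1.
Net charge = (+0) + (−1) = −1.

-1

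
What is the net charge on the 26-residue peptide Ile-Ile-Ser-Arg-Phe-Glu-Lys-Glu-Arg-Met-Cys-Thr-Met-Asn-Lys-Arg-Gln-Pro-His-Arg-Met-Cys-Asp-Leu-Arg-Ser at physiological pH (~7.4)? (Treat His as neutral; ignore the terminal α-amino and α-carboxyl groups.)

+4

The side chains ionized at physiological pH are Lys/Arg (+1) and Asp/Glu (−1); with His treated as neutral, nothing else contributes.
Positive (K, R): Arg4, Lys7, Arg9, Lys15, Arg16, Arg20, Arg25 → +7.
Negative (D, E): Glu6, Glu8, Asp23 → −3.
Net charge = (+7) + (−3) = +4.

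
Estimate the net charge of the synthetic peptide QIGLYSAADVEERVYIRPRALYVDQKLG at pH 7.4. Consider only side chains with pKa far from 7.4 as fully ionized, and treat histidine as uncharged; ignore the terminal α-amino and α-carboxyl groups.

The side chains ionized at physiological pH are Lys/Arg (+1) and Asp/Glu (−1); with His treated as neutral, nothing else contributes.
Positive (K, R): R13, R17, R19, K26 → +4.
Negative (D, E): D9, E11, E12, D24 → −4.
Net charge = (+4) + (−4) = 0.

0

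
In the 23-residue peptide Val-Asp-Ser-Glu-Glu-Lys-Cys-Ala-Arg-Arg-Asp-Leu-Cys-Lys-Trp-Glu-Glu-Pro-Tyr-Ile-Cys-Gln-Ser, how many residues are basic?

4

K, R, and H are the three residues with basic side chains (ε-amine, guanidinium, and imidazole respectively).
Matching residues: Lys6, Arg9, Arg10, Lys14.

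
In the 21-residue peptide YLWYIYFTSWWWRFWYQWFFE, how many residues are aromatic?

14

The aromatic amino acids are Phe (F, benzyl), Trp (W, indole), and Tyr (Y, phenol).
Matching residues: Y1, W3, Y4, Y6, F7, W10, W11, W12, F14, W15, Y16, W18, F19, F20.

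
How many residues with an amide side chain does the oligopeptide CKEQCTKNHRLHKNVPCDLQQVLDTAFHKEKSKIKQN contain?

7

Asparagine (N) and glutamine (Q) have uncharged amide side chains.
Matching residues: Q4, N8, N14, Q20, Q21, Q36, N37.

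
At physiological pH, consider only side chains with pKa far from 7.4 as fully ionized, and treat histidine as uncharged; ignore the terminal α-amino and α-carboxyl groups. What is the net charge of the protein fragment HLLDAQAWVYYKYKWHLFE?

At pH ~7.4 the Lys and Arg side chains are protonated (+1), the Asp and Glu side chains are deprotonated (−1), and with His taken as neutral all other side chains carry no charge.
Positive (K, R): K12, K14 → +2.
Negative (D, E): D4, E19 → −2.
Net charge = (+2) + (−2) = 0.

0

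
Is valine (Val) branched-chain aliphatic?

Yes

V, L, and I make up the branched-chain aliphatic group.
Valine is in this group.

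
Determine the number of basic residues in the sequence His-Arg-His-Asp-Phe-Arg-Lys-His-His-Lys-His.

9

Lysine (K), arginine (R), and histidine (H) have basic, nitrogen-containing side chains.
Matching residues: His1, Arg2, His3, Arg6, Lys7, His8, His9, Lys10, His11.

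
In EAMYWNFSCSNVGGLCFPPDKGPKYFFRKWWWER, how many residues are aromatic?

The aromatic amino acids are Phe (F, benzyl), Trp (W, indole), and Tyr (Y, phenol).
Matching residues: Y4, W5, F7, F17, Y25, F26, F27, W30, W31, W32.

10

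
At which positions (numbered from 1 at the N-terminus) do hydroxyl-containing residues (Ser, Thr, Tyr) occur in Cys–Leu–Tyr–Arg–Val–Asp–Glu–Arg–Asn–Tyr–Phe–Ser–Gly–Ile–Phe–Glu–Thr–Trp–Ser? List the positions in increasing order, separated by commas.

3, 10, 12, 17, 19

Matching residues: Tyr3, Tyr10, Ser12, Thr17, Ser19.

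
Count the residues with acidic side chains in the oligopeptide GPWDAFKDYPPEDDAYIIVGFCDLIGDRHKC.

The acidic residues are Asp (D) and Glu (E), whose side chains end in a carboxylate group.
Matching residues: D4, D8, E12, D13, D14, D23, D27.

7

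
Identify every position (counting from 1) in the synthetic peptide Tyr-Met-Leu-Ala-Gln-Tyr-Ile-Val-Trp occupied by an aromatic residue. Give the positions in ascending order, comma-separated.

Phenylalanine (F), tryptophan (W), and tyrosine (Y) have aromatic ring side chains.
Matching residues: Tyr1, Tyr6, Trp9.

1, 6, 9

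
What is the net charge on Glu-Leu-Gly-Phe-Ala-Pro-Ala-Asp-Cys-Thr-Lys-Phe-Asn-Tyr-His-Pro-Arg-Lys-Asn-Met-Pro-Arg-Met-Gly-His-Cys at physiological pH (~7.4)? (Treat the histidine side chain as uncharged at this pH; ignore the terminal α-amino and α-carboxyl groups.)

+2

The side chains ionized at physiological pH are Lys/Arg (+1) and Asp/Glu (−1); with His treated as neutral, nothing else contributes.
Positive (K, R): Lys11, Arg17, Lys18, Arg22 → +4.
Negative (D, E): Glu1, Asp8 → −2.
Net charge = (+4) + (−2) = +2.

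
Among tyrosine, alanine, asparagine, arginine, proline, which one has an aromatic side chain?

F, W, and Y each carry an aromatic ring on the side chain.
Of the listed options, only tyrosine belongs to this group.

tyrosine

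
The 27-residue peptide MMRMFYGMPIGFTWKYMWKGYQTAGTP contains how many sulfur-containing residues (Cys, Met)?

Matching residues: M1, M2, M4, M8, M17.

5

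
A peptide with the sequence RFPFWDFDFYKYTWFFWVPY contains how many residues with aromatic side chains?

The aromatic amino acids are Phe (F, benzyl), Trp (W, indole), and Tyr (Y, phenol).
Matching residues: F2, F4, W5, F7, F9, Y10, Y12, W14, F15, F16, W17, Y20.

12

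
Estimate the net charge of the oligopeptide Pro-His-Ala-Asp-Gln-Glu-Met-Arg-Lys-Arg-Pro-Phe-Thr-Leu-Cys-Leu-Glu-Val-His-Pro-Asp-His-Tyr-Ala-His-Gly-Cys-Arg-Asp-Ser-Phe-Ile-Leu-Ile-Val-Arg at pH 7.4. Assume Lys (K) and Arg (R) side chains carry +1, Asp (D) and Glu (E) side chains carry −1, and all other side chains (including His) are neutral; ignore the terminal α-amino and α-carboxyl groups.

0

Positive (K, R): Arg8, Lys9, Arg10, Arg28, Arg36 → +5.
Negative (D, E): Asp4, Glu6, Glu17, Asp21, Asp29 → −5.
Net charge = (+5) + (−5) = 0.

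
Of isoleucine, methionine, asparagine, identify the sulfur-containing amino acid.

methionine

Cysteine (C, thiol) and methionine (M, thioether) are the two sulfur-containing amino acids.
Of the listed options, only methionine belongs to this group.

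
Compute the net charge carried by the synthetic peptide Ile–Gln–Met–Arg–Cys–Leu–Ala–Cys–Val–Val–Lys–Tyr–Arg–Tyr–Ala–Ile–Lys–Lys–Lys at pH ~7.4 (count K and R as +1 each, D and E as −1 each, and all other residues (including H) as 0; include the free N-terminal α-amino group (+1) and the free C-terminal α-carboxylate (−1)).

Positive (K, R): Arg4, Lys11, Arg13, Lys17, Lys18, Lys19 → +6.
Negative (D, E): none → −0.
The N-terminus (+1) and C-terminus (−1) cancel.
Net charge = (+6) + (−0) = +6.

+6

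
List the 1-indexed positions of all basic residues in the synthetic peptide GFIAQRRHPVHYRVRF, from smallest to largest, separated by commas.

The basic amino acids are Lys (K), Arg (R), and His (H).
Matching residues: R6, R7, H8, H11, R13, R15.

6, 7, 8, 11, 13, 15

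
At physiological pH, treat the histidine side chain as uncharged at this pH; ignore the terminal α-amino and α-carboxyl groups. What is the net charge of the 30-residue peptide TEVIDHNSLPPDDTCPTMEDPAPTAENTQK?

Near pH 7.4, K and R contribute +1 each, D and E contribute −1 each, and every other side chain (His included, as stated) is uncharged.
Positive (K, R): K30 → +1.
Negative (D, E): E2, D5, D12, D13, E19, D20, E26 → −7.
Net charge = (+1) + (−7) = −6.

-6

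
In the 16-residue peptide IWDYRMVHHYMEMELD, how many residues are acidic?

The acidic residues are Asp (D) and Glu (E), whose side chains end in a carboxylate group.
Matching residues: D3, E12, E14, D16.

4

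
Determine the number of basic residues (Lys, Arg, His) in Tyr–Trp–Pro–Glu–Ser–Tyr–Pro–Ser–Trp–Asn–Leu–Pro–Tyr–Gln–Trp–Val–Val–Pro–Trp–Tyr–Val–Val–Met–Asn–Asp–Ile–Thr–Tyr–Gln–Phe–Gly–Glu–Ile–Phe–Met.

None of the 35 residues belong to this group.

0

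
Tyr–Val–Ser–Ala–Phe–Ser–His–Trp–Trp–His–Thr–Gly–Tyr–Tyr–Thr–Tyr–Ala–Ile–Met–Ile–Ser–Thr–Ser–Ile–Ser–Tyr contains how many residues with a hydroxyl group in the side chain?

Serine (S), threonine (T), and tyrosine (Y) each carry a hydroxyl group on the side chain.
Matching residues: Tyr1, Ser3, Ser6, Thr11, Tyr13, Tyr14, Thr15, Tyr16, Ser21, Thr22, Ser23, Ser25, Tyr26.

13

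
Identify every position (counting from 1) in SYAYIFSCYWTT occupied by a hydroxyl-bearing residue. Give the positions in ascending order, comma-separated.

1, 2, 4, 7, 9, 11, 12

The –OH-bearing residues are Ser, Thr (aliphatic alcohols), and Tyr (phenol).
Matching residues: S1, Y2, Y4, S7, Y9, T11, T12.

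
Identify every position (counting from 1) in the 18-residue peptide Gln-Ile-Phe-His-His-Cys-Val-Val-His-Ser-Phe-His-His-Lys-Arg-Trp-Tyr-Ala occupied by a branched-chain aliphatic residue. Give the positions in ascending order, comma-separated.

Valine (V), leucine (L), and isoleucine (I) are the branched-chain amino acids.
Matching residues: Ile2, Val7, Val8.

2, 7, 8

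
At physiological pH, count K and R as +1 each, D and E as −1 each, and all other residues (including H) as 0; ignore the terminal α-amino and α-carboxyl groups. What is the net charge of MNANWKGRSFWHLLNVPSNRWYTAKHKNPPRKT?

Positive (K, R): K6, R8, R20, K25, K27, R31, K32 → +7.
Negative (D, E): none → −0.
Net charge = (+7) + (−0) = +7.

+7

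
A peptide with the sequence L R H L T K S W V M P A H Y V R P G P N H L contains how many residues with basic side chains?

Lysine (K), arginine (R), and histidine (H) have basic, nitrogen-containing side chains.
Matching residues: R2, H3, K6, H13, R16, H21.

6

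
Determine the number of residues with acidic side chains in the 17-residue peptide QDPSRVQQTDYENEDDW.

6

Aspartate (D) and glutamate (E) have carboxylic-acid side chains and are the acidic amino acids.
Matching residues: D2, D10, E12, E14, D15, D16.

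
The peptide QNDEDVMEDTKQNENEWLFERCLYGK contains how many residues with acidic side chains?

The acidic residues are Asp (D) and Glu (E), whose side chains end in a carboxylate group.
Matching residues: D3, E4, D5, E8, D9, E14, E16, E20.

8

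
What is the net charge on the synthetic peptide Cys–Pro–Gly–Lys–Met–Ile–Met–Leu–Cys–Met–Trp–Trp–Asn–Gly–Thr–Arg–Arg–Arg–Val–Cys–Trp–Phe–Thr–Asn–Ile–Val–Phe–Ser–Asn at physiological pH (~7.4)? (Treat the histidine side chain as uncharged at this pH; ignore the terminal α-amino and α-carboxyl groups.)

+4

The side chains ionized at physiological pH are Lys/Arg (+1) and Asp/Glu (−1); with His treated as neutral, nothing else contributes.
Positive (K, R): Lys4, Arg16, Arg17, Arg18 → +4.
Negative (D, E): none → −0.
Net charge = (+4) + (−0) = +4.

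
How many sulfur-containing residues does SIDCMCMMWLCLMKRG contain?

7

The sulfur-bearing residues are cysteine (–SH) and methionine (–S–CH₃).
Matching residues: C4, M5, C6, M7, M8, C11, M13.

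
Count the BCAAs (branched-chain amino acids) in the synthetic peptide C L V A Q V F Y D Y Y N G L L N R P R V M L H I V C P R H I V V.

Valine (V), leucine (L), and isoleucine (I) are the branched-chain amino acids.
Matching residues: L2, V3, V6, L14, L15, V20, L22, I24, V25, I30, V31, V32.

12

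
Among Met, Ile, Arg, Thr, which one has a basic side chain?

Arg

The basic amino acids are Lys (K), Arg (R), and His (H).
Of the listed options, only Arg belongs to this group.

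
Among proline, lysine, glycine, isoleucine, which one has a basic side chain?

lysine

K, R, and H are the three residues with basic side chains (ε-amine, guanidinium, and imidazole respectively).
Of the listed options, only lysine belongs to this group.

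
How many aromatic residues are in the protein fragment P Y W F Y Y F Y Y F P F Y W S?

12

The aromatic amino acids are Phe (F, benzyl), Trp (W, indole), and Tyr (Y, phenol).
Matching residues: Y2, W3, F4, Y5, Y6, F7, Y8, Y9, F10, F12, Y13, W14.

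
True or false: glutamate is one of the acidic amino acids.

Only D (aspartate) and E (glutamate) carry a side-chain carboxylic acid.
Glutamate is in this group.

True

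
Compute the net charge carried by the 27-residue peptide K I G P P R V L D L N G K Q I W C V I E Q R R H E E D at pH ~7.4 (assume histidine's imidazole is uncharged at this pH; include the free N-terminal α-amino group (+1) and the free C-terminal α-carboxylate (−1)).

0

Near pH 7.4, K and R contribute +1 each, D and E contribute −1 each, and every other side chain (His included, as stated) is uncharged.
Positive (K, R): K1, R6, K13, R22, R23 → +5.
Negative (D, E): D9, E20, E25, E26, D27 → −5.
The N-terminus (+1) and C-terminus (−1) cancel.
Net charge = (+5) + (−5) = 0.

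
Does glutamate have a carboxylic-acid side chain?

The acidic residues are Asp (D) and Glu (E), whose side chains end in a carboxylate group.
Glutamate is in this group.

Yes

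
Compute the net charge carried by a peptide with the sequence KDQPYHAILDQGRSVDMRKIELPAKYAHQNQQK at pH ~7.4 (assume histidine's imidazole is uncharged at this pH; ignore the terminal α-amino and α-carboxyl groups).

+2

Near pH 7.4, K and R contribute +1 each, D and E contribute −1 each, and every other side chain (His included, as stated) is uncharged.
Positive (K, R): K1, R13, R18, K19, K25, K33 → +6.
Negative (D, E): D2, D10, D16, E21 → −4.
Net charge = (+6) + (−4) = +2.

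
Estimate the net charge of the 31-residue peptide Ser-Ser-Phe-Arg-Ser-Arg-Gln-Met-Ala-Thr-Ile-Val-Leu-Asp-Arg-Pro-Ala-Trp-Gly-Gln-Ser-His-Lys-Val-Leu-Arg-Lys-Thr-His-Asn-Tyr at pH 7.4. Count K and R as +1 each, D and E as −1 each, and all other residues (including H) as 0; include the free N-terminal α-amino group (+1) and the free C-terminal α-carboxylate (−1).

Positive (K, R): Arg4, Arg6, Arg15, Lys23, Arg26, Lys27 → +6.
Negative (D, E): Asp14 → −1.
The N-terminus (+1) and C-terminus (−1) cancel.
Net charge = (+6) + (−1) = +5.

+5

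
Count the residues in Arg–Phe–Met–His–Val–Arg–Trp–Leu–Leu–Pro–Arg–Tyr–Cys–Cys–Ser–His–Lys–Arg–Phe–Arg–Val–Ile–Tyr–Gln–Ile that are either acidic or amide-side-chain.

Acidic: D, E. Amide-side-chain: N, Q.
Acidic residues here: none (0).
Amide-side-chain residues here: Gln24 (1).
The two groups share no amino acid, so total = 0 + 1 = 1.

1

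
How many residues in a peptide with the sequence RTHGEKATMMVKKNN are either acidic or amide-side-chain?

Acidic: D, E. Amide-side-chain: N, Q.
Acidic residues here: E5 (1).
Amide-side-chain residues here: N14, N15 (2).
The two groups share no amino acid, so total = 1 + 2 = 3.

3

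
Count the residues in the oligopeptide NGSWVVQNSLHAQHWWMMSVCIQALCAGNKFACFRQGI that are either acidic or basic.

4

Acidic: D, E. Basic: H, K, R.
Acidic residues here: none (0).
Basic residues here: H11, H14, K30, R35 (4).
The two groups share no amino acid, so total = 0 + 4 = 4.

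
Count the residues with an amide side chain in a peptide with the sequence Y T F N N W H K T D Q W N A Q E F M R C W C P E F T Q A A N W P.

7

Only N (asparagine) and Q (glutamine) carry a side-chain carboxamide.
Matching residues: N4, N5, Q11, N13, Q15, Q27, N30.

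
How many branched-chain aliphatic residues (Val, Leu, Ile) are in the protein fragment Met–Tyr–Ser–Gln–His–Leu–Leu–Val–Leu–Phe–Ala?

4

Matching residues: Leu6, Leu7, Val8, Leu9.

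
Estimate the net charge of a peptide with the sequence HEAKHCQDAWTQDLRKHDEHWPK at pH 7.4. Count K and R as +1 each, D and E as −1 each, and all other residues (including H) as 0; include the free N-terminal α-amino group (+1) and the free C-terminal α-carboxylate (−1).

Positive (K, R): K4, R15, K16, K23 → +4.
Negative (D, E): E2, D8, D13, D18, E19 → −5.
The N-terminus (+1) and C-terminus (−1) cancel.
Net charge = (+4) + (−5) = −1.

-1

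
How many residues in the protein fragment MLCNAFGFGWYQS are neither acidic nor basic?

Acidic: D, E. Basic: K, R, H. All other residues are neither.
Matching residues: M1, L2, C3, N4, A5, F6, G7, F8, G9, W10, Y11, Q12, S13.

13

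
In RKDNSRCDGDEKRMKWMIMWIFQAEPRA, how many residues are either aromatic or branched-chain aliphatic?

5

Aromatic: F, W, Y. Branched-chain aliphatic: I, L, V.
Aromatic residues here: W16, W20, F22 (3).
Branched-chain aliphatic residues here: I18, I21 (2).
The two groups share no amino acid, so total = 3 + 2 = 5.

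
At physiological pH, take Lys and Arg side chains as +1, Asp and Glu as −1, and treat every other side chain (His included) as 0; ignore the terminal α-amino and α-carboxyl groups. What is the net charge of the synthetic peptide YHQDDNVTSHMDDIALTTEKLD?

Positive (K, R): K20 → +1.
Negative (D, E): D4, D5, D12, D13, E19, D22 → −6.
Net charge = (+1) + (−6) = −5.

-5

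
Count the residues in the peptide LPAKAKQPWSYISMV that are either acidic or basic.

Acidic: D, E. Basic: H, K, R.
Acidic residues here: none (0).
Basic residues here: K4, K6 (2).
The two groups share no amino acid, so total = 0 + 2 = 2.

2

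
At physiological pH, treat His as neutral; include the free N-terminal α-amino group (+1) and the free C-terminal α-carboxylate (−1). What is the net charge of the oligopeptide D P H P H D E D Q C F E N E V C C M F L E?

-7

At pH ~7.4 the Lys and Arg side chains are protonated (+1), the Asp and Glu side chains are deprotonated (−1), and with His taken as neutral all other side chains carry no charge.
Positive (K, R): none → +0.
Negative (D, E): D1, D6, E7, D8, E12, E14, E21 → −7.
The N-terminus (+1) and C-terminus (−1) cancel.
Net charge = (+0) + (−7) = −7.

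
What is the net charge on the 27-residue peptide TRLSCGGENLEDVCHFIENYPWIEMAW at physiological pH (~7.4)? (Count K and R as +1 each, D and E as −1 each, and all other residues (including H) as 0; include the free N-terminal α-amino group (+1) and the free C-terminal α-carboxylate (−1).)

-4

Positive (K, R): R2 → +1.
Negative (D, E): E8, E11, D12, E18, E24 → −5.
The N-terminus (+1) and C-terminus (−1) cancel.
Net charge = (+1) + (−5) = −4.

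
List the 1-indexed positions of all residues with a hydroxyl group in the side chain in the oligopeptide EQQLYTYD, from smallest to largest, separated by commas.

S, T, and Y are the three residues with a side-chain hydroxyl.
Matching residues: Y5, T6, Y7.

5, 6, 7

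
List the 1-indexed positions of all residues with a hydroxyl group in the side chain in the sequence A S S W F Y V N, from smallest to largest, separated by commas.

Serine (S), threonine (T), and tyrosine (Y) each carry a hydroxyl group on the side chain.
Matching residues: S2, S3, Y6.

2, 3, 6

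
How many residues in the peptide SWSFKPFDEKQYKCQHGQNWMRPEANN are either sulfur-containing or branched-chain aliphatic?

Sulfur-containing: C, M. Branched-chain aliphatic: I, L, V.
Sulfur-containing residues here: C14, M21 (2).
Branched-chain aliphatic residues here: none (0).
The two groups share no amino acid, so total = 2 + 0 = 2.

2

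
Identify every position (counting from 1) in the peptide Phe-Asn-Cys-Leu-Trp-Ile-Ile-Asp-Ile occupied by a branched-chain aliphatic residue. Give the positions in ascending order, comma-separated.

The BCAAs are Val, Leu, and Ile — aliphatic side chains with a branch point.
Matching residues: Leu4, Ile6, Ile7, Ile9.

4, 6, 7, 9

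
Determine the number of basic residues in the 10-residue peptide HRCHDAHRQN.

The basic amino acids are Lys (K), Arg (R), and His (H).
Matching residues: H1, R2, H4, H7, R8.

5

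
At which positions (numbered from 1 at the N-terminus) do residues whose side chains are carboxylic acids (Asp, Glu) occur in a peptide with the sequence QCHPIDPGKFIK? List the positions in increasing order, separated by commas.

Matching residues: D6.

6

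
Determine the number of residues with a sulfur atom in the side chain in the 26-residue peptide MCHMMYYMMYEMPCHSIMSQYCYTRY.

The sulfur-bearing residues are cysteine (–SH) and methionine (–S–CH₃).
Matching residues: M1, C2, M4, M5, M8, M9, M12, C14, M18, C22.

10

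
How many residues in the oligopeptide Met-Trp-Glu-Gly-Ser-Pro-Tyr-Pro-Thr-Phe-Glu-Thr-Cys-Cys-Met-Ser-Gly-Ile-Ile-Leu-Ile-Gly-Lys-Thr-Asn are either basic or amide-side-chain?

2

Basic: H, K, R. Amide-side-chain: N, Q.
Basic residues here: Lys23 (1).
Amide-side-chain residues here: Asn25 (1).
The two groups share no amino acid, so total = 1 + 1 = 2.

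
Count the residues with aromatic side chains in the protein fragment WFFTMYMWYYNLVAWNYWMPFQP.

Phenylalanine (F), tryptophan (W), and tyrosine (Y) have aromatic ring side chains.
Matching residues: W1, F2, F3, Y6, W8, Y9, Y10, W15, Y17, W18, F21.

11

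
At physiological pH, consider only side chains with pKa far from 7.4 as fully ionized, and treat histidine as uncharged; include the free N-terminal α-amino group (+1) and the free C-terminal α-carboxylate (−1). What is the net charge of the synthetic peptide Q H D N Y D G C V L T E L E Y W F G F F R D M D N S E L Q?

Near pH 7.4, K and R contribute +1 each, D and E contribute −1 each, and every other side chain (His included, as stated) is uncharged.
Positive (K, R): R21 → +1.
Negative (D, E): D3, D6, E12, E14, D22, D24, E27 → −7.
The N-terminus (+1) and C-terminus (−1) cancel.
Net charge = (+1) + (−7) = −6.

-6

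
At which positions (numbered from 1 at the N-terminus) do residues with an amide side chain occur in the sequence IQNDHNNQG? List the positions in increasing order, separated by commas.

2, 3, 6, 7, 8

The amide-side-chain residues are Asn (N) and Gln (Q).
Matching residues: Q2, N3, N6, N7, Q8.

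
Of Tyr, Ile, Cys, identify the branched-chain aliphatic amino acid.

V, L, and I make up the branched-chain aliphatic group.
Of the listed options, only Ile belongs to this group.

Ile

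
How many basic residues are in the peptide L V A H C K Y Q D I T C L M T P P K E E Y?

3

The basic amino acids are Lys (K), Arg (R), and His (H).
Matching residues: H4, K6, K18.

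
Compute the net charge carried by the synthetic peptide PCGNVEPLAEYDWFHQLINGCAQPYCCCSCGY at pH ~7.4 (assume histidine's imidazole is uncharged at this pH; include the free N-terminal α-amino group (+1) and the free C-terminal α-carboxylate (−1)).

The side chains ionized at physiological pH are Lys/Arg (+1) and Asp/Glu (−1); with His treated as neutral, nothing else contributes.
Positive (K, R): none → +0.
Negative (D, E): E6, E10, D12 → −3.
The N-terminus (+1) and C-terminus (−1) cancel.
Net charge = (+0) + (−3) = −3.

-3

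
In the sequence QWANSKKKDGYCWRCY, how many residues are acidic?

Aspartate (D) and glutamate (E) have carboxylic-acid side chains and are the acidic amino acids.
Matching residues: D9.

1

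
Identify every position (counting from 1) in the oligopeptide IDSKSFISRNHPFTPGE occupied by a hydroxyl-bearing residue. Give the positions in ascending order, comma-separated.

The –OH-bearing residues are Ser, Thr (aliphatic alcohols), and Tyr (phenol).
Matching residues: S3, S5, S8, T14.

3, 5, 8, 14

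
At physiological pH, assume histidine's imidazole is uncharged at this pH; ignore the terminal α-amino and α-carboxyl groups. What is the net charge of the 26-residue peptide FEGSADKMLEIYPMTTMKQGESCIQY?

Near pH 7.4, K and R contribute +1 each, D and E contribute −1 each, and every other side chain (His included, as stated) is uncharged.
Positive (K, R): K7, K18 → +2.
Negative (D, E): E2, D6, E10, E21 → −4.
Net charge = (+2) + (−4) = −2.

-2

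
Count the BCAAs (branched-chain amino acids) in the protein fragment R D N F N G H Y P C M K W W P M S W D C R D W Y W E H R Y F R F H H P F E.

0

The BCAAs are Val, Leu, and Ile — aliphatic side chains with a branch point.
None of the 37 residues belong to this group.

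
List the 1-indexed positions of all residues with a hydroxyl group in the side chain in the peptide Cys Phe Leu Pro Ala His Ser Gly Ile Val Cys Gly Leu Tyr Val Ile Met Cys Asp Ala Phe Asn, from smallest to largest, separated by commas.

S, T, and Y are the three residues with a side-chain hydroxyl.
Matching residues: Ser7, Tyr14.

7, 14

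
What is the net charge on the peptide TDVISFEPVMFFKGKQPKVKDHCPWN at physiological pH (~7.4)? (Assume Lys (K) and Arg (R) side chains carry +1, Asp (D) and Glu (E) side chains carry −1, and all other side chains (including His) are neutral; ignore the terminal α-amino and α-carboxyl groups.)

+1

Positive (K, R): K13, K15, K18, K20 → +4.
Negative (D, E): D2, E7, D21 → −3.
Net charge = (+4) + (−3) = +1.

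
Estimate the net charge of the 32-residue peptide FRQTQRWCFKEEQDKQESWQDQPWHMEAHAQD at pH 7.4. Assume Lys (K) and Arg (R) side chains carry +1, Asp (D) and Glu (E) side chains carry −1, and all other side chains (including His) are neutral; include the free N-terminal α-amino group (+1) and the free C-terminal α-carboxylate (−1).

Positive (K, R): R2, R6, K10, K15 → +4.
Negative (D, E): E11, E12, D14, E17, D21, E27, D32 → −7.
The N-terminus (+1) and C-terminus (−1) cancel.
Net charge = (+4) + (−7) = −3.

-3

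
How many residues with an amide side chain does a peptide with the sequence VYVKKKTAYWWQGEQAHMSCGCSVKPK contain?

Asparagine (N) and glutamine (Q) have uncharged amide side chains.
Matching residues: Q12, Q15.

2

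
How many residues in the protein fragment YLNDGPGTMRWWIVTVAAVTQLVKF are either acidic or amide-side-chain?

Acidic: D, E. Amide-side-chain: N, Q.
Acidic residues here: D4 (1).
Amide-side-chain residues here: N3, Q21 (2).
The two groups share no amino acid, so total = 1 + 2 = 3.

3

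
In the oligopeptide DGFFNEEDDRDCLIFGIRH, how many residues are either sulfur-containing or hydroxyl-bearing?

1

Sulfur-containing: C, M. Hydroxyl-bearing: S, T, Y.
Sulfur-containing residues here: C12 (1).
Hydroxyl-bearing residues here: none (0).
The two groups share no amino acid, so total = 1 + 0 = 1.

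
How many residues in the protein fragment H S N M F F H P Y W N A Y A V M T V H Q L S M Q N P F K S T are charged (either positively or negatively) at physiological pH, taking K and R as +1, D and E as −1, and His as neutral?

Charged side chains at pH ~7.4: K, R (positive); D, E (negative).
Matching residues: K28.

1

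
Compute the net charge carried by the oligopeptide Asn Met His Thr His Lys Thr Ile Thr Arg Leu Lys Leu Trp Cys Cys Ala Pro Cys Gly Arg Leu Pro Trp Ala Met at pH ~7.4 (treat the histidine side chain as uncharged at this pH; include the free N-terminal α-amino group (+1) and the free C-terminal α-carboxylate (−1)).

The side chains ionized at physiological pH are Lys/Arg (+1) and Asp/Glu (−1); with His treated as neutral, nothing else contributes.
Positive (K, R): Lys6, Arg10, Lys12, Arg21 → +4.
Negative (D, E): none → −0.
The N-terminus (+1) and C-terminus (−1) cancel.
Net charge = (+4) + (−0) = +4.

+4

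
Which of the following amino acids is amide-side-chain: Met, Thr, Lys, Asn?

Asn

Only N (asparagine) and Q (glutamine) carry a side-chain carboxamide.
Of the listed options, only Asn belongs to this group.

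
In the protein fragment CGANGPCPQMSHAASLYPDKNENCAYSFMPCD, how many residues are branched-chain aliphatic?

1

V, L, and I make up the branched-chain aliphatic group.
Matching residues: L16.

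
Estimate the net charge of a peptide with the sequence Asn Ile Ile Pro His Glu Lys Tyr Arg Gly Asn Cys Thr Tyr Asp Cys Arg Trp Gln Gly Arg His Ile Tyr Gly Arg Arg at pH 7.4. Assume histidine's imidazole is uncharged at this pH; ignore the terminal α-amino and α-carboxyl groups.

At pH ~7.4 the Lys and Arg side chains are protonated (+1), the Asp and Glu side chains are deprotonated (−1), and with His taken as neutral all other side chains carry no charge.
Positive (K, R): Lys7, Arg9, Arg17, Arg21, Arg26, Arg27 → +6.
Negative (D, E): Glu6, Asp15 → −2.
Net charge = (+6) + (−2) = +4.

+4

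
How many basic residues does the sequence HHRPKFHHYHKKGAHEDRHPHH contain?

14

The basic amino acids are Lys (K), Arg (R), and His (H).
Matching residues: H1, H2, R3, K5, H7, H8, H10, K11, K12, H15, R18, H19, H21, H22.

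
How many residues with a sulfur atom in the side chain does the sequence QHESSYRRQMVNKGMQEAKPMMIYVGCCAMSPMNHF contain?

Cysteine (C, thiol) and methionine (M, thioether) are the two sulfur-containing amino acids.
Matching residues: M10, M15, M21, M22, C27, C28, M30, M33.

8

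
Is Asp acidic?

The acidic residues are Asp (D) and Glu (E), whose side chains end in a carboxylate group.
Aspartate is in this group.

Yes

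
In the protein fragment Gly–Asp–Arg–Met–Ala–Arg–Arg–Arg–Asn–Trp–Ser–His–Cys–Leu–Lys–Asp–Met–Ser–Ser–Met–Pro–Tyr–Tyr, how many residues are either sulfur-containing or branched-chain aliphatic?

Sulfur-containing: C, M. Branched-chain aliphatic: I, L, V.
Sulfur-containing residues here: Met4, Cys13, Met17, Met20 (4).
Branched-chain aliphatic residues here: Leu14 (1).
The two groups share no amino acid, so total = 4 + 1 = 5.

5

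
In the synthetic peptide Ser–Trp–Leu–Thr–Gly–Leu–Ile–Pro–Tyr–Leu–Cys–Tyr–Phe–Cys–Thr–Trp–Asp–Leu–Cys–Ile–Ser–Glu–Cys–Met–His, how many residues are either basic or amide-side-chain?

Basic: H, K, R. Amide-side-chain: N, Q.
Basic residues here: His25 (1).
Amide-side-chain residues here: none (0).
The two groups share no amino acid, so total = 1 + 0 = 1.

1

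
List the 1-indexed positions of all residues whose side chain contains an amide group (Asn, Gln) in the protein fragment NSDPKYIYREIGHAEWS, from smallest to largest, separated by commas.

Matching residues: N1.

1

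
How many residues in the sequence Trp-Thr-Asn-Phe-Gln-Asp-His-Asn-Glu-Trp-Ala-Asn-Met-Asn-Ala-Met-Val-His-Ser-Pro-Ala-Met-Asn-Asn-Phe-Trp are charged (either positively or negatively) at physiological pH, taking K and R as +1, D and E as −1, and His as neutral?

Charged side chains at pH ~7.4: K, R (positive); D, E (negative).
Matching residues: Asp6, Glu9.

2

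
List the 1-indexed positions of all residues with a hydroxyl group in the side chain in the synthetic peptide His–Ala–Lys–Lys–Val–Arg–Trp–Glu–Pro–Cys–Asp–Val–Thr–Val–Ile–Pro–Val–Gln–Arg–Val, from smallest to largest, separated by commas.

13

S, T, and Y are the three residues with a side-chain hydroxyl.
Matching residues: Thr13.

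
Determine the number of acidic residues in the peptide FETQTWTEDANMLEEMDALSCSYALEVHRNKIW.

7

Aspartate (D) and glutamate (E) have carboxylic-acid side chains and are the acidic amino acids.
Matching residues: E2, E8, D9, E14, E15, D17, E26.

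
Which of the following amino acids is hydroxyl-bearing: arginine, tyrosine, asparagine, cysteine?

S, T, and Y are the three residues with a side-chain hydroxyl.
Of the listed options, only tyrosine belongs to this group.

tyrosine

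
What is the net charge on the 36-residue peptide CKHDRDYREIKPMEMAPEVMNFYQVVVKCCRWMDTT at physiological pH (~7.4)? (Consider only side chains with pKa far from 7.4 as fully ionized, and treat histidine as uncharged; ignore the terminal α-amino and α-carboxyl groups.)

0

Near pH 7.4, K and R contribute +1 each, D and E contribute −1 each, and every other side chain (His included, as stated) is uncharged.
Positive (K, R): K2, R5, R8, K11, K28, R31 → +6.
Negative (D, E): D4, D6, E9, E14, E18, D34 → −6.
Net charge = (+6) + (−6) = 0.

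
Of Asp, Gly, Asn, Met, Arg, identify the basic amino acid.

Arg

K, R, and H are the three residues with basic side chains (ε-amine, guanidinium, and imidazole respectively).
Of the listed options, only Arg belongs to this group.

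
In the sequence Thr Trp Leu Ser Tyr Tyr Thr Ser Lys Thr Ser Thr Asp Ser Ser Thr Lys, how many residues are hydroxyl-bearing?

The –OH-bearing residues are Ser, Thr (aliphatic alcohols), and Tyr (phenol).
Matching residues: Thr1, Ser4, Tyr5, Tyr6, Thr7, Ser8, Thr10, Ser11, Thr12, Ser14, Ser15, Thr16.

12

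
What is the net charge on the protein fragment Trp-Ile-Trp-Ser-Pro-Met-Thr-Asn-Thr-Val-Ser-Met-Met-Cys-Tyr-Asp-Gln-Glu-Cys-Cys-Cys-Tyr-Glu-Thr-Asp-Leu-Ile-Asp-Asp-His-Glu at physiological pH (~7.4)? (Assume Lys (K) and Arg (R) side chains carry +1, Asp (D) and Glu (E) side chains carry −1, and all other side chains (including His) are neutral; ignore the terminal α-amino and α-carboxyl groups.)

-7

Positive (K, R): none → +0.
Negative (D, E): Asp16, Glu18, Glu23, Asp25, Asp28, Asp29, Glu31 → −7.
Net charge = (+0) + (−7) = −7.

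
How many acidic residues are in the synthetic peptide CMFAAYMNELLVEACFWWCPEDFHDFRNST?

Only D (aspartate) and E (glutamate) carry a side-chain carboxylic acid.
Matching residues: E9, E13, E21, D22, D25.

5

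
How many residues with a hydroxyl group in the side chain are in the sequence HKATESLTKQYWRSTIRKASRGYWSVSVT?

11

The –OH-bearing residues are Ser, Thr (aliphatic alcohols), and Tyr (phenol).
Matching residues: T4, S6, T8, Y11, S14, T15, S20, Y23, S25, S27, T29.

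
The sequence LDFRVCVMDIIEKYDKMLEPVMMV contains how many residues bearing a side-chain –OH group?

The –OH-bearing residues are Ser, Thr (aliphatic alcohols), and Tyr (phenol).
Matching residues: Y14.

1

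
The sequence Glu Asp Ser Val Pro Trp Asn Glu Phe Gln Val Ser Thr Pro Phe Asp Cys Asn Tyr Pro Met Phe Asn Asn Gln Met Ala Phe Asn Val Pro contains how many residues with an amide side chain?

7

Asparagine (N) and glutamine (Q) have uncharged amide side chains.
Matching residues: Asn7, Gln10, Asn18, Asn23, Asn24, Gln25, Asn29.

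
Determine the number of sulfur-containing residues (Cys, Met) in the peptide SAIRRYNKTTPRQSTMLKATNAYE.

Matching residues: M16.

1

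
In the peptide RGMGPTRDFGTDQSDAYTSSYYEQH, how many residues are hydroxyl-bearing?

9

Serine (S), threonine (T), and tyrosine (Y) each carry a hydroxyl group on the side chain.
Matching residues: T6, T11, S14, Y17, T18, S19, S20, Y21, Y22.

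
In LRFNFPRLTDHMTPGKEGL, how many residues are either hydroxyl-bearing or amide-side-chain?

3

Hydroxyl-bearing: S, T, Y. Amide-side-chain: N, Q.
Hydroxyl-bearing residues here: T9, T13 (2).
Amide-side-chain residues here: N4 (1).
The two groups share no amino acid, so total = 2 + 1 = 3.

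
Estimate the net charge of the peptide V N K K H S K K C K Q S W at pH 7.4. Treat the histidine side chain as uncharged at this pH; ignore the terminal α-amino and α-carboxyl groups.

Near pH 7.4, K and R contribute +1 each, D and E contribute −1 each, and every other side chain (His included, as stated) is uncharged.
Positive (K, R): K3, K4, K7, K8, K10 → +5.
Negative (D, E): none → −0.
Net charge = (+5) + (−0) = +5.

+5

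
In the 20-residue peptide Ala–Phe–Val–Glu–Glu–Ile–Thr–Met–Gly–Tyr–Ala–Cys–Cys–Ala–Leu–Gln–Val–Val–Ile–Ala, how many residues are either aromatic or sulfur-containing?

5

Aromatic: F, W, Y. Sulfur-containing: C, M.
Aromatic residues here: Phe2, Tyr10 (2).
Sulfur-containing residues here: Met8, Cys12, Cys13 (3).
The two groups share no amino acid, so total = 2 + 3 = 5.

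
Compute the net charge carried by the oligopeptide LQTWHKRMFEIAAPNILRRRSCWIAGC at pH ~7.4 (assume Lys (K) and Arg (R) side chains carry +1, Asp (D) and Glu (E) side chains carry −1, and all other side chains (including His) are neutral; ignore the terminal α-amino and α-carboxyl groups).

Positive (K, R): K6, R7, R18, R19, R20 → +5.
Negative (D, E): E10 → −1.
Net charge = (+5) + (−1) = +4.

+4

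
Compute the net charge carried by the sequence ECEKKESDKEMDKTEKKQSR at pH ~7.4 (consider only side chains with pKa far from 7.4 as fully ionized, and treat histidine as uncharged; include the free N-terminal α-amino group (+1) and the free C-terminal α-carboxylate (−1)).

Near pH 7.4, K and R contribute +1 each, D and E contribute −1 each, and every other side chain (His included, as stated) is uncharged.
Positive (K, R): K4, K5, K9, K13, K16, K17, R20 → +7.
Negative (D, E): E1, E3, E6, D8, E10, D12, E15 → −7.
The N-terminus (+1) and C-terminus (−1) cancel.
Net charge = (+7) + (−7) = 0.

0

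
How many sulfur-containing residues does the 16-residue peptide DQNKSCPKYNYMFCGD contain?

Cysteine (C, thiol) and methionine (M, thioether) are the two sulfur-containing amino acids.
Matching residues: C6, M12, C14.

3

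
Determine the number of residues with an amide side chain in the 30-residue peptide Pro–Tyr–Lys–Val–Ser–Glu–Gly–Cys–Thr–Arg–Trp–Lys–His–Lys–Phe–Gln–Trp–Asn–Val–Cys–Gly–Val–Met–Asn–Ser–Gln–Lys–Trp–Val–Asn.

5

Only N (asparagine) and Q (glutamine) carry a side-chain carboxamide.
Matching residues: Gln16, Asn18, Asn24, Gln26, Asn30.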